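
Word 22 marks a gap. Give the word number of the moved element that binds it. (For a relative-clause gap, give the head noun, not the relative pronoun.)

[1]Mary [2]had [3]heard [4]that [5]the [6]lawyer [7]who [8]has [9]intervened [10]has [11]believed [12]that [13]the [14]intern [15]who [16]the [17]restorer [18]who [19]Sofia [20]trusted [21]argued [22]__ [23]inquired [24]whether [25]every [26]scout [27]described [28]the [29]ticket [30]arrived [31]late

The gap at 22 is the subject of "inquired", inside a relative clause.
The relative pronoun is "who" (word 15); it is bound by the head noun immediately before it.
Its filler is the head noun "intern", at word 14.

14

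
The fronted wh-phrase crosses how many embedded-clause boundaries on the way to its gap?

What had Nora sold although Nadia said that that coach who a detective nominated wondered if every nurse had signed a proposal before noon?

"what" originates inside the matrix clause — no clause boundary is crossed.

0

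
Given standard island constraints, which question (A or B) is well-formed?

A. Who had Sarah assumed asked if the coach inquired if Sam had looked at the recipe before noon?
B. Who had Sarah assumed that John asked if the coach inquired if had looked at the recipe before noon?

A

In B, the wh-phrase is extracted from inside a wh-island (introduced by "if"), which blocks movement.
In A, the extraction path crosses only that-complement boundaries, which are transparent.
So A is grammatical.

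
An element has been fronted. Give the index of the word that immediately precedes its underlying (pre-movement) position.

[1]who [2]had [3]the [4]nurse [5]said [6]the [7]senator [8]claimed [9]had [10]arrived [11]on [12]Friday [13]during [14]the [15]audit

The displaced element is "who" (word 1).
It is linked across 2 clause boundaries (Ø → Ø).
It functions as the subject of "arrived", so the gap sits immediately after word 8 ("claimed").
Base order: The nurse had said the senator claimed that who had arrived on Friday during the audit.

8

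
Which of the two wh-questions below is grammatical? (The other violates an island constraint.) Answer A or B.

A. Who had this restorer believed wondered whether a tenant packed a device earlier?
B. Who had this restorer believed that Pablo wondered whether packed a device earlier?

A

In B, the wh-phrase is extracted from inside a wh-island (introduced by "whether"), which blocks movement.
In A, the extraction path crosses only that-complement boundaries, which are transparent.
So A is grammatical.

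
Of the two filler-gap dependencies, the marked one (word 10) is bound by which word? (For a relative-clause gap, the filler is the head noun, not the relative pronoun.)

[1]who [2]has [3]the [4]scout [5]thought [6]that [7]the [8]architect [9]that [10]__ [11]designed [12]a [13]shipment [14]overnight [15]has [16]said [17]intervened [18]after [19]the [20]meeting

8

The marked gap is inside the relative clause, the subject of "designed".
Its filler is the head noun "architect" (via "that"), at word 8.
(The other dependency links word 1 to a gap after word 16.)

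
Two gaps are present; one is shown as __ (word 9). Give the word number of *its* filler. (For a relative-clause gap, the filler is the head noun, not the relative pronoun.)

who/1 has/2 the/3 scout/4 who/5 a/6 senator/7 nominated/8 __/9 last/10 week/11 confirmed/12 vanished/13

4

The marked gap is inside the relative clause, the direct object of "nominated".
Its filler is the head noun "scout" (via "who"), at word 4.
(The other dependency links word 1 to a gap after word 12.)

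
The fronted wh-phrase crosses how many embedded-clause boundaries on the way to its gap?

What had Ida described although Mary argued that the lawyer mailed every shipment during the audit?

0

"what" originates inside the matrix clause — no clause boundary is crossed.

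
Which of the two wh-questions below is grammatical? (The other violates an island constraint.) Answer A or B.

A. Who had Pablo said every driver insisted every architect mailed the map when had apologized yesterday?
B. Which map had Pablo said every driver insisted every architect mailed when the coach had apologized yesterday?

B

In A, the wh-phrase is extracted from inside an adjunct island (introduced by "when"), which blocks movement.
In B, the extraction path crosses only that-complement boundaries, which are transparent.
So B is grammatical.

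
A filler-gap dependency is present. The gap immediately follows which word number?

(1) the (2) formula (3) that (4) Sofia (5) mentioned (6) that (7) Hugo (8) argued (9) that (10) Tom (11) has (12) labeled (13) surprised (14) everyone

The displaced element is "the formula" (word 2).
It is linked across 2 clause boundaries (that → that).
It functions as the direct object of "labeled", so the gap sits immediately after word 12 ("labeled").
Base order: Sofia mentioned that Hugo argued that Tom has labeled the formula.

12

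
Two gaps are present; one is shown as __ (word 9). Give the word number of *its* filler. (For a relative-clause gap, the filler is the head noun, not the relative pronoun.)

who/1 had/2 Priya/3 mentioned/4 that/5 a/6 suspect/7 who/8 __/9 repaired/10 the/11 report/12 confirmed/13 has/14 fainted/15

7

The marked gap is inside the relative clause, the subject of "repaired".
Its filler is the head noun "suspect" (via "who"), at word 7.
(The other dependency links word 1 to a gap after word 13.)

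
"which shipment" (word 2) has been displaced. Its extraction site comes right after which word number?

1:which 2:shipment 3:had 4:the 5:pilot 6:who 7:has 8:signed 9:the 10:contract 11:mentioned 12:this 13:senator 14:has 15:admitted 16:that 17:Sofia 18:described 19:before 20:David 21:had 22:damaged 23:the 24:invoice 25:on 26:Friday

The displaced element is "which shipment" (word 2).
It is linked across 2 clause boundaries (Ø → that).
It functions as the direct object of "described", so the gap sits immediately after word 18 ("described").
Base order: The pilot who has signed the contract had mentioned this senator has admitted that Sofia described which shipment before David had damaged the invoice on Friday.

18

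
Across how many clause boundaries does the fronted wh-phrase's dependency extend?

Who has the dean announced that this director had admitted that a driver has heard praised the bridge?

"who" is extracted from the subject of "praised".
Boundaries crossed, outermost first: [that], [that], [Ø] — 3 in total.

3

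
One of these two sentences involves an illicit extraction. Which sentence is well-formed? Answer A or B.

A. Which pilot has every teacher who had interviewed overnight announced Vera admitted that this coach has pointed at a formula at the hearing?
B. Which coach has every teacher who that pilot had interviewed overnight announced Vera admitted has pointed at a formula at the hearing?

B

In A, the wh-phrase is extracted from inside a complex-NP island (relative clause) (introduced by "who"), which blocks movement.
In B, the extraction path crosses only that-complement boundaries, which are transparent.
So B is grammatical.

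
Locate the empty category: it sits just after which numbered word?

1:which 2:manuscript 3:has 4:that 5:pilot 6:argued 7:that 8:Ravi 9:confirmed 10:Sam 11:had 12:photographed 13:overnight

The displaced element is "which manuscript" (word 2).
It is linked across 2 clause boundaries (that → Ø).
It functions as the direct object of "photographed", so the gap sits immediately after word 12 ("photographed").
Base order: That pilot has argued that Ravi confirmed Sam had photographed which manuscript overnight.

12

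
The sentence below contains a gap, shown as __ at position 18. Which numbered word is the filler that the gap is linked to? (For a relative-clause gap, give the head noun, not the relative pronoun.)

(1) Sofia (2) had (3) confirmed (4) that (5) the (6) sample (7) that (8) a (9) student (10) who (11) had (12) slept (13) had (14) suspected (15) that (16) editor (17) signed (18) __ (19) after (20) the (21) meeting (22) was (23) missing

6

The gap at 18 is the object of "signed", inside a relative clause.
The relative pronoun is "that" (word 7); it is bound by the head noun immediately before it.
Its filler is the head noun "sample", at word 6.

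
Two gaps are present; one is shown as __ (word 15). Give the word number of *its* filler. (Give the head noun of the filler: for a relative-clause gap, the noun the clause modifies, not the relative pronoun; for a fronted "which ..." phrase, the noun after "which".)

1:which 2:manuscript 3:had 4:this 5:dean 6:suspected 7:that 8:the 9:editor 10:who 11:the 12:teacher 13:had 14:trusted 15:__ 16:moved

The marked gap is inside the relative clause, the direct object of "trusted".
Its filler is the head noun "editor" (via "who"), at word 9.
(The other dependency links word 2 to a gap after word 16.)

9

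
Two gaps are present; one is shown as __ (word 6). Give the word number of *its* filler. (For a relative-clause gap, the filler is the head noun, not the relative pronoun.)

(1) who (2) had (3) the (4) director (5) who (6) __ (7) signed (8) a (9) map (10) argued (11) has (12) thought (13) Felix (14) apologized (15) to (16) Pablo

4

The marked gap is inside the relative clause, the subject of "signed".
Its filler is the head noun "director" (via "who"), at word 4.
(The other dependency links word 1 to a gap after word 10.)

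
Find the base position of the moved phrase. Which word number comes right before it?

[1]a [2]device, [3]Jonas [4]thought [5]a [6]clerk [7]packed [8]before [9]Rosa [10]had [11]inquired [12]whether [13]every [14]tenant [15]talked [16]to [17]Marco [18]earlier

The displaced element is "a device" (word 2).
It is linked across 1 clause boundary (Ø).
It functions as the direct object of "packed", so the gap sits immediately after word 7 ("packed").
Base order: Jonas thought a clerk packed a device before Rosa had inquired whether every tenant talked to Marco earlier.

7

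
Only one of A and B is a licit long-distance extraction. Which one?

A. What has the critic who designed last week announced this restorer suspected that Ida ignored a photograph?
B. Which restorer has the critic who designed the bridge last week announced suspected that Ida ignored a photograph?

B

In A, the wh-phrase is extracted from inside a complex-NP island (relative clause) (introduced by "who"), which blocks movement.
In B, the extraction path crosses only that-complement boundaries, which are transparent.
So B is grammatical.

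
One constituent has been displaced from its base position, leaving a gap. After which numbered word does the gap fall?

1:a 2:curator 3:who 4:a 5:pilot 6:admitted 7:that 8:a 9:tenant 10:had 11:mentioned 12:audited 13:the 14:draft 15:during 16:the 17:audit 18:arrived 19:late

11

The displaced element is "a curator" (word 2).
It is linked across 2 clause boundaries (that → Ø).
It functions as the subject of "audited", so the gap sits immediately after word 11 ("mentioned").
Base order: A pilot admitted that a tenant had mentioned that a curator audited the draft during the audit.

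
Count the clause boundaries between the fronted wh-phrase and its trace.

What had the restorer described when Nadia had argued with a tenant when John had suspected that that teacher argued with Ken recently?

"what" originates inside the matrix clause — no clause boundary is crossed.

0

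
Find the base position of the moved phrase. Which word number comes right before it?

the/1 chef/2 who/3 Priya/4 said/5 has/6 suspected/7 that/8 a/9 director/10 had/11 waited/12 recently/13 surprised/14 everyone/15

The displaced element is "the chef" (word 2).
It is linked across 1 clause boundary (Ø).
It functions as the subject of "suspected", so the gap sits immediately after word 5 ("said").
Base order: Priya said that the chef has suspected that a director had waited recently.

5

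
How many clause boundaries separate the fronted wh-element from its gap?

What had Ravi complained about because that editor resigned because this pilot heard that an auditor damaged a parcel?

0

"what" originates inside the matrix clause — no clause boundary is crossed.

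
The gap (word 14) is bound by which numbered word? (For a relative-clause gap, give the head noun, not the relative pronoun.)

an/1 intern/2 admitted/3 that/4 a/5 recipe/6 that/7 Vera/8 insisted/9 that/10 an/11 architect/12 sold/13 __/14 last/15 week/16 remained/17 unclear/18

The gap at 14 is the object of "sold", inside a relative clause.
The relative pronoun is "that" (word 7); it is bound by the head noun immediately before it.
Its filler is the head noun "recipe", at word 6.

6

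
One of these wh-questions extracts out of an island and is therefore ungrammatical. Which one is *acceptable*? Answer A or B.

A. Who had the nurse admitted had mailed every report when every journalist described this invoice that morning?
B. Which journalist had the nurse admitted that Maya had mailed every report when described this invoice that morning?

In B, the wh-phrase is extracted from inside an adjunct island (introduced by "when"), which blocks movement.
In A, the extraction path crosses only that-complement boundaries, which are transparent.
So A is grammatical.

A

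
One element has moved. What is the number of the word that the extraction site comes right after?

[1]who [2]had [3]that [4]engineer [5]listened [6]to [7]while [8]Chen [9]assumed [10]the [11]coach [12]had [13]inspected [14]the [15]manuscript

6

The displaced element is "who" (word 1).
It functions as the object of the preposition "to" of "listened", so the gap sits immediately after word 6 ("to").
Base order: That engineer had listened to who while Chen assumed the coach had inspected the manuscript.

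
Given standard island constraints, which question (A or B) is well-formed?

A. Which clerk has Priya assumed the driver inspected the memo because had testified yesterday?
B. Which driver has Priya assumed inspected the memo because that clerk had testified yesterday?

B

In A, the wh-phrase is extracted from inside an adjunct island (introduced by "because"), which blocks movement.
In B, the extraction path crosses only that-complement boundaries, which are transparent.
So B is grammatical.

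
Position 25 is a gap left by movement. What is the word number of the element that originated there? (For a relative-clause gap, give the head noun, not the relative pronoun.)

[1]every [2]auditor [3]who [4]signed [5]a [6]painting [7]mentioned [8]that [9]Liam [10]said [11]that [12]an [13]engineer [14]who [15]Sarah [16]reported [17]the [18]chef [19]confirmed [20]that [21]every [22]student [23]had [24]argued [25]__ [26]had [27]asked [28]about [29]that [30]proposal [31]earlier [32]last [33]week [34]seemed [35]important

The gap at 25 is the subject of "asked", inside a relative clause.
The relative pronoun is "who" (word 14); it is bound by the head noun immediately before it.
Its filler is the head noun "engineer", at word 13.

13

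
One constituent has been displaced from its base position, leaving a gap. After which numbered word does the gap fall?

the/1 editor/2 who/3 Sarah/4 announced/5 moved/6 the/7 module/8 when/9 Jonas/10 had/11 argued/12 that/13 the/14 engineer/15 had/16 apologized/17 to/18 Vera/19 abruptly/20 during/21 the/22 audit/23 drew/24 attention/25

5

The displaced element is "the editor" (word 2).
It is linked across 1 clause boundary (Ø).
It functions as the subject of "moved", so the gap sits immediately after word 5 ("announced").
Base order: Sarah announced that the editor moved the module when Jonas had argued that the engineer had apologized to Vera abruptly during the audit.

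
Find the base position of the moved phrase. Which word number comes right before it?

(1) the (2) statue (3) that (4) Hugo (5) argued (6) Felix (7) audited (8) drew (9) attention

7

The displaced element is "the statue" (word 2).
It is linked across 1 clause boundary (Ø).
It functions as the direct object of "audited", so the gap sits immediately after word 7 ("audited").
Base order: Hugo argued Felix audited the statue.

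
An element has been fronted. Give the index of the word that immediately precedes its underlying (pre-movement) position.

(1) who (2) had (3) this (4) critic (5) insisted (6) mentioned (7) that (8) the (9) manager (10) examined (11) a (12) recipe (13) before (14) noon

5

The displaced element is "who" (word 1).
It is linked across 1 clause boundary (Ø).
It functions as the subject of "mentioned", so the gap sits immediately after word 5 ("insisted").
Base order: This critic had insisted that who mentioned that the manager examined a recipe before noon.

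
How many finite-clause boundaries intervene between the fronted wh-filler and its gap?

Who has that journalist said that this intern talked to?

"who" is extracted from the PP object of "talked".
Boundaries crossed, outermost first: [that] — 1 in total.

1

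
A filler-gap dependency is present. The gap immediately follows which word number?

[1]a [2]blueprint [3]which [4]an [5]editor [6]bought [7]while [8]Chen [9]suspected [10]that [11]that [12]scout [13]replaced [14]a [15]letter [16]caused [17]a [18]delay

The displaced element is "a blueprint" (word 2).
It functions as the direct object of "bought", so the gap sits immediately after word 6 ("bought").
Base order: An editor bought a blueprint while Chen suspected that that scout replaced a letter.

6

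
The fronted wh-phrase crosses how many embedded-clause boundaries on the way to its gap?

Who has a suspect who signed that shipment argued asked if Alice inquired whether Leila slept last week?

1

"who" is extracted from the subject of "asked".
Boundaries crossed, outermost first: [Ø] — 1 in total.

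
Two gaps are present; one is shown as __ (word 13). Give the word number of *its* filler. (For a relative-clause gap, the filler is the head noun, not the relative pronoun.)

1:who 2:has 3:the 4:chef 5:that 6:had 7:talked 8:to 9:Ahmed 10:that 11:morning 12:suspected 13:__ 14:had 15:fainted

1

The marked gap is the subject of "fainted".
Its filler is the fronted wh-phrase "who", at word 1.
(The other dependency links word 4 to a gap after word 5.)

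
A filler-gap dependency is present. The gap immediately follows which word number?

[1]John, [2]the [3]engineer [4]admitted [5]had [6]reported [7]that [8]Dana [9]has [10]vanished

The displaced element is "John" (word 1).
It is linked across 1 clause boundary (Ø).
It functions as the subject of "reported", so the gap sits immediately after word 4 ("admitted").
Base order: The engineer admitted that John had reported that Dana has vanished.

4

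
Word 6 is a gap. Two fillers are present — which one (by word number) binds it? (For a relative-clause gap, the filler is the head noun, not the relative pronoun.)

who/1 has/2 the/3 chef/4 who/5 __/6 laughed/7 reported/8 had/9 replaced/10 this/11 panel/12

The marked gap is inside the relative clause, the subject of "laughed".
Its filler is the head noun "chef" (via "who"), at word 4.
(The other dependency links word 1 to a gap after word 8.)

4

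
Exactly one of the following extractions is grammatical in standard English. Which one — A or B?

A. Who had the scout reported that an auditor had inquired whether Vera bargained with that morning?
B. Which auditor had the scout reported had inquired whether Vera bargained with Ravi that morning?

In A, the wh-phrase is extracted from inside a wh-island (introduced by "whether"), which blocks movement.
In B, the extraction path crosses only that-complement boundaries, which are transparent.
So B is grammatical.

B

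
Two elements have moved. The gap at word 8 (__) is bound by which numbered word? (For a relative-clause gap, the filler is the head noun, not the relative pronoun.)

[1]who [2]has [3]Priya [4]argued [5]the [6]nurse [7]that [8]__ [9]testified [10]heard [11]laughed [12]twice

The marked gap is inside the relative clause, the subject of "testified".
Its filler is the head noun "nurse" (via "that"), at word 6.
(The other dependency links word 1 to a gap after word 10.)

6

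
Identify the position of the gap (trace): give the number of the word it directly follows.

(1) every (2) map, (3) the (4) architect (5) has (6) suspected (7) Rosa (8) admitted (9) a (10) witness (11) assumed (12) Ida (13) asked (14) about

14

The displaced element is "every map" (word 2).
It is linked across 3 clause boundaries (Ø → Ø → Ø).
It functions as the object of the preposition "about" of "asked", so the gap sits immediately after word 14 ("about").
Base order: The architect has suspected Rosa admitted a witness assumed Ida asked about every map.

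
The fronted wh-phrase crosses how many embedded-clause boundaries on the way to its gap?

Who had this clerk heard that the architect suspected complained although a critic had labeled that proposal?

"who" is extracted from the subject of "complained".
Boundaries crossed, outermost first: [that], [Ø] — 2 in total.

2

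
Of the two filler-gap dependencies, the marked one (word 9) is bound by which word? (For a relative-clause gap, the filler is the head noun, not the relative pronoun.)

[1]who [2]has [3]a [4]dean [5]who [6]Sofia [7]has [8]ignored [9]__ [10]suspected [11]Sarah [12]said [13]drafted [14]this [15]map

4

The marked gap is inside the relative clause, the direct object of "ignored".
Its filler is the head noun "dean" (via "who"), at word 4.
(The other dependency links word 1 to a gap after word 12.)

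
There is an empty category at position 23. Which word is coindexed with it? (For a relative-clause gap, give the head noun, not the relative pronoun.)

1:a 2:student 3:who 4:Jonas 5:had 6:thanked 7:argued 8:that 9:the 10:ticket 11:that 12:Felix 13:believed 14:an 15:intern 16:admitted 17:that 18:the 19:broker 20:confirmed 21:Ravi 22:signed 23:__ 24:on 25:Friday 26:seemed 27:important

The gap at 23 is the object of "signed", inside a relative clause.
The relative pronoun is "that" (word 11); it is bound by the head noun immediately before it.
Its filler is the head noun "ticket", at word 10.

10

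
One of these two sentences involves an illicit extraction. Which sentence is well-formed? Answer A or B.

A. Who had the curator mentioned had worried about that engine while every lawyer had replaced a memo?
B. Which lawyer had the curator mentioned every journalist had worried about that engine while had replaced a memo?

A

In B, the wh-phrase is extracted from inside an adjunct island (introduced by "while"), which blocks movement.
In A, the extraction path crosses only that-complement boundaries, which are transparent.
So A is grammatical.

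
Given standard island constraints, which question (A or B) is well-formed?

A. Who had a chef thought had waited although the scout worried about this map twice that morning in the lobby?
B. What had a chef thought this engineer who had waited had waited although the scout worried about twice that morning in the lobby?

In B, the wh-phrase is extracted from inside an adjunct island (introduced by "although"), which blocks movement.
In A, the extraction path crosses only that-complement boundaries, which are transparent.
So A is grammatical.

A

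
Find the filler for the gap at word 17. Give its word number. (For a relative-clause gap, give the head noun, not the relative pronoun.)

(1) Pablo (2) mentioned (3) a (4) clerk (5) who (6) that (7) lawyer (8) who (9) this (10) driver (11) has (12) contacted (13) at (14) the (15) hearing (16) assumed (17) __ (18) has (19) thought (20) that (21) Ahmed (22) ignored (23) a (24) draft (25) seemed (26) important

The gap at 17 is the subject of "thought", inside a relative clause.
The relative pronoun is "who" (word 5); it is bound by the head noun immediately before it.
Its filler is the head noun "clerk", at word 4.

4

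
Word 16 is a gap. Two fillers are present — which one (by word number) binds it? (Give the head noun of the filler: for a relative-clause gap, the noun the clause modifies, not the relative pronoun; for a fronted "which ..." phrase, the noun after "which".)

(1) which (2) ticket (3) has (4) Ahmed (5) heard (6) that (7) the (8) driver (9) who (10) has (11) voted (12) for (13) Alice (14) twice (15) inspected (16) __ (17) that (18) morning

The marked gap is the direct object of "inspected".
Its filler is the fronted wh-phrase "which ticket", at word 2.
(The other dependency links word 8 to a gap after word 9.)

2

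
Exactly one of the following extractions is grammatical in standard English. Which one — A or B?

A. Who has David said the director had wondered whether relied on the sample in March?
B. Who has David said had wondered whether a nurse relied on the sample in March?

B

In A, the wh-phrase is extracted from inside a wh-island (introduced by "whether"), which blocks movement.
In B, the extraction path crosses only that-complement boundaries, which are transparent.
So B is grammatical.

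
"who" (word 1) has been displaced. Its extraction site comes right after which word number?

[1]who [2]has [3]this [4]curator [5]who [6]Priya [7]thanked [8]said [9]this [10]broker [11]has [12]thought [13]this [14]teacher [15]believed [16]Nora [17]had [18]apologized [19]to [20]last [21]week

19

The displaced element is "who" (word 1).
It is linked across 3 clause boundaries (Ø → Ø → Ø).
It functions as the object of the preposition "to" of "apologized", so the gap sits immediately after word 19 ("to").
Base order: This curator who Priya thanked has said this broker has thought this teacher believed Nora had apologized to who last week.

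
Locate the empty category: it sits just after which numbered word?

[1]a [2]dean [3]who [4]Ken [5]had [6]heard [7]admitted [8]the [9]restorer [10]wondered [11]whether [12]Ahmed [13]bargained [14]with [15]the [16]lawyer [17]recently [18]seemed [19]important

The displaced element is "a dean" (word 2).
It is linked across 1 clause boundary (Ø).
It functions as the subject of "admitted", so the gap sits immediately after word 6 ("heard").
Base order: Ken had heard that a dean admitted the restorer wondered whether Ahmed bargained with the lawyer recently.

6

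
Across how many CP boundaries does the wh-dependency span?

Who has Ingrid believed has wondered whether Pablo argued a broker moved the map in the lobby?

1

"who" is extracted from the subject of "wondered".
Boundaries crossed, outermost first: [Ø] — 1 in total.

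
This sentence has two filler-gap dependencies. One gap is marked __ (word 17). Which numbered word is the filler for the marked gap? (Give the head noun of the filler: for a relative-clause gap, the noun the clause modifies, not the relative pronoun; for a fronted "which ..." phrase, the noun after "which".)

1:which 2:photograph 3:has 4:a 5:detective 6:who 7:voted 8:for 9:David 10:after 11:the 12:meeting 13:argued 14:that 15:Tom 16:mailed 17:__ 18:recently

2

The marked gap is the direct object of "mailed".
Its filler is the fronted wh-phrase "which photograph", at word 2.
(The other dependency links word 5 to a gap after word 6.)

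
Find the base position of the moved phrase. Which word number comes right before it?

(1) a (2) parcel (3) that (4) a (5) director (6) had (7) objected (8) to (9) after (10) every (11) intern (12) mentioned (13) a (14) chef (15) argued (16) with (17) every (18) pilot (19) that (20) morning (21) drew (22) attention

8

The displaced element is "a parcel" (word 2).
It functions as the object of the preposition "to" of "objected", so the gap sits immediately after word 8 ("to").
Base order: A director had objected to a parcel after every intern mentioned a chef argued with every pilot that morning.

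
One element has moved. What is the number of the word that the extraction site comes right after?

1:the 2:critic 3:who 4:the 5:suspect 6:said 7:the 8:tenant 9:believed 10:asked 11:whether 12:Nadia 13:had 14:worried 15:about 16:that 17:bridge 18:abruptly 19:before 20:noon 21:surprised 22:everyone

9

The displaced element is "the critic" (word 2).
It is linked across 2 clause boundaries (Ø → Ø).
It functions as the subject of "asked", so the gap sits immediately after word 9 ("believed").
Base order: The suspect said the tenant believed that the critic asked whether Nadia had worried about that bridge abruptly before noon.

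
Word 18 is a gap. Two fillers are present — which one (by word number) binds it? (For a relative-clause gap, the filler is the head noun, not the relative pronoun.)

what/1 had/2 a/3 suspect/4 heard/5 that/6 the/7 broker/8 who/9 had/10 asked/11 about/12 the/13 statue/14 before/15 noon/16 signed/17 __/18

1

The marked gap is the direct object of "signed".
Its filler is the fronted wh-phrase "what", at word 1.
(The other dependency links word 8 to a gap after word 9.)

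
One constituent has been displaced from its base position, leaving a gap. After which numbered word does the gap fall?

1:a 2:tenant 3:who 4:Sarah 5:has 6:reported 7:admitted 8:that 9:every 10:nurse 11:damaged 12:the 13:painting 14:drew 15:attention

The displaced element is "a tenant" (word 2).
It is linked across 1 clause boundary (Ø).
It functions as the subject of "admitted", so the gap sits immediately after word 6 ("reported").
Base order: Sarah has reported that a tenant admitted that every nurse damaged the painting.

6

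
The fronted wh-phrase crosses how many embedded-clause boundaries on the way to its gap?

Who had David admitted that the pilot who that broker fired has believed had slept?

"who" is extracted from the subject of "slept".
Boundaries crossed, outermost first: [that], [Ø] — 2 in total.

2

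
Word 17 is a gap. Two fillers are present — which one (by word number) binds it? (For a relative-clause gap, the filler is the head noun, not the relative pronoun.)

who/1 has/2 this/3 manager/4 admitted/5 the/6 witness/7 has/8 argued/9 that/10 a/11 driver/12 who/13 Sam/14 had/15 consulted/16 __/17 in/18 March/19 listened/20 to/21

12

The marked gap is inside the relative clause, the direct object of "consulted".
Its filler is the head noun "driver" (via "who"), at word 12.
(The other dependency links word 1 to a gap after word 21.)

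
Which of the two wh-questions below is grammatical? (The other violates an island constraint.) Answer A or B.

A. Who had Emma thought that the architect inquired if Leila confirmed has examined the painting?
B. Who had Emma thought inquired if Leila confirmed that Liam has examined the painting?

In A, the wh-phrase is extracted from inside a wh-island (introduced by "if"), which blocks movement.
In B, the extraction path crosses only that-complement boundaries, which are transparent.
So B is grammatical.

B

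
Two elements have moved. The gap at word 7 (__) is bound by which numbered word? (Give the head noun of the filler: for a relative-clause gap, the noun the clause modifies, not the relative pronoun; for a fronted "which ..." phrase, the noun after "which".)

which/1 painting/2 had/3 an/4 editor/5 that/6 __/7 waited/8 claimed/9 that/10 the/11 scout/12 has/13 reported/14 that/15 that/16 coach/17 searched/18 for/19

5

The marked gap is inside the relative clause, the subject of "waited".
Its filler is the head noun "editor" (via "that"), at word 5.
(The other dependency links word 2 to a gap after word 19.)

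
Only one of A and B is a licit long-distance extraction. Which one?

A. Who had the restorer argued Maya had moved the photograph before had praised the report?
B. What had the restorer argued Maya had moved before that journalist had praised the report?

B

In A, the wh-phrase is extracted from inside an adjunct island (introduced by "before"), which blocks movement.
In B, the extraction path crosses only that-complement boundaries, which are transparent.
So B is grammatical.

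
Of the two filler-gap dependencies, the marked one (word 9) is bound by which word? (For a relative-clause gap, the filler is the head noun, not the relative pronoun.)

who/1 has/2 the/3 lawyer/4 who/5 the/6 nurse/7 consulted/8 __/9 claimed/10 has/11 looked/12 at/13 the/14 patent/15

The marked gap is inside the relative clause, the direct object of "consulted".
Its filler is the head noun "lawyer" (via "who"), at word 4.
(The other dependency links word 1 to a gap after word 10.)

4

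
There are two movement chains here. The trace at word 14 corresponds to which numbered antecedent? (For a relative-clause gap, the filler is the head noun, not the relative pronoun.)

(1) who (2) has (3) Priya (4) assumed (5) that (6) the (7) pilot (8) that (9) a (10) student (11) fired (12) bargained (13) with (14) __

The marked gap is the object of the preposition "with" of "bargained".
Its filler is the fronted wh-phrase "who", at word 1.
(The other dependency links word 7 to a gap after word 11.)

1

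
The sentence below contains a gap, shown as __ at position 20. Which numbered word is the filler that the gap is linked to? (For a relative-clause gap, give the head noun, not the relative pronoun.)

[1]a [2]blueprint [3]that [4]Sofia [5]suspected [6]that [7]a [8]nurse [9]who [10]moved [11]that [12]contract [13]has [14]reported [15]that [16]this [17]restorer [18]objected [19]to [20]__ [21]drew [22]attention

The gap at 20 is the prepositional object of "objected", inside a relative clause.
The relative pronoun is "that" (word 3); it is bound by the head noun immediately before it.
Its filler is the head noun "blueprint", at word 2.

2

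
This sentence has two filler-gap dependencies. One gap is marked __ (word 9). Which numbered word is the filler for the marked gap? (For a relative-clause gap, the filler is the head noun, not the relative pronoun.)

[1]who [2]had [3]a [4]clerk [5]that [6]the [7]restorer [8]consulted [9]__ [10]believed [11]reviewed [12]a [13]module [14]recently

4

The marked gap is inside the relative clause, the direct object of "consulted".
Its filler is the head noun "clerk" (via "that"), at word 4.
(The other dependency links word 1 to a gap after word 10.)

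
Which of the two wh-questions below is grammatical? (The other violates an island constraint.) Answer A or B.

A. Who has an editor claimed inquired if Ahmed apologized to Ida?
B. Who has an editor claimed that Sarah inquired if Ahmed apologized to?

In B, the wh-phrase is extracted from inside a wh-island (introduced by "if"), which blocks movement.
In A, the extraction path crosses only that-complement boundaries, which are transparent.
So A is grammatical.

A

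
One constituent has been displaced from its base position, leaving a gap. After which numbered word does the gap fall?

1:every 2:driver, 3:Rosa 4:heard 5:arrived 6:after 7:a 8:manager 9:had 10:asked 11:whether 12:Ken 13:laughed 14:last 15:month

The displaced element is "every driver" (word 2).
It is linked across 1 clause boundary (Ø).
It functions as the subject of "arrived", so the gap sits immediately after word 4 ("heard").
Base order: Rosa heard that every driver arrived after a manager had asked whether Ken laughed last month.

4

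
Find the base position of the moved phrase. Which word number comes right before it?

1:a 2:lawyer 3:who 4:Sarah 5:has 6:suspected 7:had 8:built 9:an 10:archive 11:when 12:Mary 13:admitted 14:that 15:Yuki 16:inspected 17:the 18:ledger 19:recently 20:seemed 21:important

The displaced element is "a lawyer" (word 2).
It is linked across 1 clause boundary (Ø).
It functions as the subject of "built", so the gap sits immediately after word 6 ("suspected").
Base order: Sarah has suspected that a lawyer had built an archive when Mary admitted that Yuki inspected the ledger recently.

6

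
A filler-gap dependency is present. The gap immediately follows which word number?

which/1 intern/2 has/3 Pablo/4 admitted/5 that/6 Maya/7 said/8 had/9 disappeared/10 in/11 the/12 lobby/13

8

The displaced element is "which intern" (word 2).
It is linked across 2 clause boundaries (that → Ø).
It functions as the subject of "disappeared", so the gap sits immediately after word 8 ("said").
Base order: Pablo has admitted that Maya said which intern had disappeared in the lobby.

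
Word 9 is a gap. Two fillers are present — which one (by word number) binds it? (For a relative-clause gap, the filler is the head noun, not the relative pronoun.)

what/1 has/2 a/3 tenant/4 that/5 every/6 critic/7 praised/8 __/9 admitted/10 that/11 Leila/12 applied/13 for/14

4

The marked gap is inside the relative clause, the direct object of "praised".
Its filler is the head noun "tenant" (via "that"), at word 4.
(The other dependency links word 1 to a gap after word 14.)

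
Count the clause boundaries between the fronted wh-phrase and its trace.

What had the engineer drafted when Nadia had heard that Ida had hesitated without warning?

"what" originates inside the matrix clause — no clause boundary is crossed.

0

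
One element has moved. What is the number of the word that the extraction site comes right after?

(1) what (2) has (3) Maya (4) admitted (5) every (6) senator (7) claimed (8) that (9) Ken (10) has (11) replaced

11

The displaced element is "what" (word 1).
It is linked across 2 clause boundaries (Ø → that).
It functions as the direct object of "replaced", so the gap sits immediately after word 11 ("replaced").
Base order: Maya has admitted every senator claimed that Ken has replaced what.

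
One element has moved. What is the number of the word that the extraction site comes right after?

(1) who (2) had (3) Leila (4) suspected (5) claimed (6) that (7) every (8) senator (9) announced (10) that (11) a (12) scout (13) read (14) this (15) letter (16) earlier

The displaced element is "who" (word 1).
It is linked across 1 clause boundary (Ø).
It functions as the subject of "claimed", so the gap sits immediately after word 4 ("suspected").
Base order: Leila had suspected who claimed that every senator announced that a scout read this letter earlier.

4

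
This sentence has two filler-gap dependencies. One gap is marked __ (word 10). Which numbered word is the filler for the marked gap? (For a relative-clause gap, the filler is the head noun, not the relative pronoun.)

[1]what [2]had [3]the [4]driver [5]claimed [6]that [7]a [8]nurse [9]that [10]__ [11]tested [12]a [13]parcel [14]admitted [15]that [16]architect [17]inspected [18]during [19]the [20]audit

8

The marked gap is inside the relative clause, the subject of "tested".
Its filler is the head noun "nurse" (via "that"), at word 8.
(The other dependency links word 1 to a gap after word 17.)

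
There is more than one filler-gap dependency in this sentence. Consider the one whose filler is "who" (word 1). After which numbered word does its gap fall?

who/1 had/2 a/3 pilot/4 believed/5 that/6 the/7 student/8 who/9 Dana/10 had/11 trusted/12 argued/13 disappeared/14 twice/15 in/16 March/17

13

The displaced element is "who" (word 1).
It is linked across 2 clause boundaries (that → Ø).
It functions as the subject of "disappeared", so the gap sits immediately after word 13 ("argued").
Base order: A pilot had believed that the student who Dana had trusted argued that who disappeared twice in March.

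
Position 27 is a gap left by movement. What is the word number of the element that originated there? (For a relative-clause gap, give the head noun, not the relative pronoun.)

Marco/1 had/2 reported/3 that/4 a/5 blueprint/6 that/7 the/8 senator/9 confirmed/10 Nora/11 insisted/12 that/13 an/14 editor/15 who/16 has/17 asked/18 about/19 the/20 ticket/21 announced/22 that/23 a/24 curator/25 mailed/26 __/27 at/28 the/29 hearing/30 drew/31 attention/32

The gap at 27 is the object of "mailed", inside a relative clause.
The relative pronoun is "that" (word 7); it is bound by the head noun immediately before it.
Its filler is the head noun "blueprint", at word 6.

6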